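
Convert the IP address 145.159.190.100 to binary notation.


145 = 10010001
159 = 10011111
190 = 10111110
100 = 01100100
Binary: 10010001.10011111.10111110.01100100


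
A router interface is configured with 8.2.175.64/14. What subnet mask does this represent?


/14 means 14 network bits, 18 host bits
Binary: 11111111111111000000000000000000
Mask: 255.252.0.0


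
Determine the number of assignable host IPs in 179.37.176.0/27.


Host bits = 32 - 27 = 5
Total addresses = 2^5 = 32
Usable = total - 2 (network and broadcast)
Usable hosts: 30


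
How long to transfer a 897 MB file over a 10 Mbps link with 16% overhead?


Effective throughput = 10 * (1 - 16/100) = 8.4 Mbps
File size in Mb = 897 * 8 = 7176 Mb
Time = 7176 / 8.4
Time = 854.2857 seconds


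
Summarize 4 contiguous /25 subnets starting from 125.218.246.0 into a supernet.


Original prefix: /25
Number of subnets: 4 = 2^2
New prefix = 25 - 2 = 23
Supernet: 125.218.246.0/23


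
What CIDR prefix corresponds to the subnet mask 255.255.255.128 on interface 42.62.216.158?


Binary: 11111111.11111111.11111111.10000000
Count leading 1s
Prefix: /25


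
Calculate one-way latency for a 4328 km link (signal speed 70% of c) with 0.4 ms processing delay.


Speed = 0.7 * 3e5 km/s = 210000 km/s
Propagation delay = 4328 / 210000 = 0.0206 s = 20.6095 ms
Processing delay = 0.4 ms
Total one-way latency = 21.0095 ms


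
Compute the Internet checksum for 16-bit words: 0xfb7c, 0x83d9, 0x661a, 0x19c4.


Sum all words (with carry folding):
+ 0xfb7c = 0xfb7c
+ 0x83d9 = 0x7f56
+ 0x661a = 0xe570
+ 0x19c4 = 0xff34
One's complement: ~0xff34
Checksum = 0x00cb


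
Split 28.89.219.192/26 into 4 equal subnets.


New prefix = 26 + 2 = 28
Each subnet has 16 addresses
  28.89.219.192/28
  28.89.219.208/28
  28.89.219.224/28
  28.89.219.240/28
Subnets: 28.89.219.192/28, 28.89.219.208/28, 28.89.219.224/28, 28.89.219.240/28


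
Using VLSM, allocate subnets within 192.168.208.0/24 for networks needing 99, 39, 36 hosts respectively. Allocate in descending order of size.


99 hosts -> /25 (126 usable): 192.168.208.0/25
39 hosts -> /26 (62 usable): 192.168.208.128/26
36 hosts -> /26 (62 usable): 192.168.208.192/26
Allocation: 192.168.208.0/25 (99 hosts, 126 usable); 192.168.208.128/26 (39 hosts, 62 usable); 192.168.208.192/26 (36 hosts, 62 usable)


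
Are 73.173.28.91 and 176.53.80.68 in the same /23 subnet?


Mask: 255.255.254.0
73.173.28.91 AND mask = 73.173.28.0
176.53.80.68 AND mask = 176.53.80.0
No, different subnets (73.173.28.0 vs 176.53.80.0)


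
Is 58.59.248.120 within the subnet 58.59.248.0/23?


Subnet network: 58.59.248.0
Test IP AND mask: 58.59.248.0
Yes, 58.59.248.120 is in 58.59.248.0/23


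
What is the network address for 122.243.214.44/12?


IP:   01111010.11110011.11010110.00101100
Mask: 11111111.11110000.00000000.00000000
AND operation:
Net:  01111010.11110000.00000000.00000000
Network: 122.240.0.0/12


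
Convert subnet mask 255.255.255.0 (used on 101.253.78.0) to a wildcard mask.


Subnet mask: 255.255.255.0
Wildcard = 255.255.255.255 - subnet mask
255 - 255 = 0
255 - 255 = 0
255 - 255 = 0
255 - 0 = 255
Wildcard: 0.0.0.255


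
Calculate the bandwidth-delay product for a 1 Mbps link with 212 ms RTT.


BDP = bandwidth * RTT
= 1 Mbps * 212 ms
= 1 * 1e6 * 212 / 1000 bits
= 212000 bits
= 26500 bytes
= 25.8789 KB
BDP = 212000 bits (26500 bytes)


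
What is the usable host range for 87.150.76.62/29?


Network: 87.150.76.56
Broadcast: 87.150.76.63
First usable = network + 1
Last usable = broadcast - 1
Range: 87.150.76.57 to 87.150.76.62


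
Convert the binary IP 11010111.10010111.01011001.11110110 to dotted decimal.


11010111 = 215
10010111 = 151
01011001 = 89
11110110 = 246
IP: 215.151.89.246


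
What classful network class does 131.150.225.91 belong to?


First octet: 131
Binary: 10000011
10xxxxxx -> Class B (128-191)
Class B, default mask 255.255.0.0 (/16)


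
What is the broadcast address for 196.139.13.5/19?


Network: 196.139.0.0/19
Host bits = 13
Set all host bits to 1:
Broadcast: 196.139.31.255


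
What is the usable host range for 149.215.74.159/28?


Network: 149.215.74.144
Broadcast: 149.215.74.159
First usable = network + 1
Last usable = broadcast - 1
Range: 149.215.74.145 to 149.215.74.158


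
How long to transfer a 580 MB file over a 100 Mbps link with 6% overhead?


Effective throughput = 100 * (1 - 6/100) = 94 Mbps
File size in Mb = 580 * 8 = 4640 Mb
Time = 4640 / 94
Time = 49.3617 seconds


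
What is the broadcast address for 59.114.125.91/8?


Network: 59.0.0.0/8
Host bits = 24
Set all host bits to 1:
Broadcast: 59.255.255.255


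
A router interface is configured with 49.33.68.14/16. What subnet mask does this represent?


/16 means 16 network bits, 16 host bits
Binary: 11111111111111110000000000000000
Mask: 255.255.0.0


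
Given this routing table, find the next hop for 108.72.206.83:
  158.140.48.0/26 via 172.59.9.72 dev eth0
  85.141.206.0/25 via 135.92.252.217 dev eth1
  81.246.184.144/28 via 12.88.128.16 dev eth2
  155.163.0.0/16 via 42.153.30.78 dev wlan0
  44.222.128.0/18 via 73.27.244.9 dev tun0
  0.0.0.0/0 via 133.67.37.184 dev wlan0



Longest prefix match for 108.72.206.83:
  /26 158.140.48.0: no
  /25 85.141.206.0: no
  /28 81.246.184.144: no
  /16 155.163.0.0: no
  /18 44.222.128.0: no
  /0 0.0.0.0: MATCH
Selected: next-hop 133.67.37.184 via wlan0 (matched /0)


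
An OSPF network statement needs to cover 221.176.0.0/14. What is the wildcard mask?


Subnet mask: 255.252.0.0
Wildcard = 255.255.255.255 - subnet mask
255 - 255 = 0
255 - 252 = 3
255 - 0 = 255
255 - 0 = 255
Wildcard: 0.3.255.255


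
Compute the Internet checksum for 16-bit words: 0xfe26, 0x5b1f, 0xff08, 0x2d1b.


Sum all words (with carry folding):
+ 0xfe26 = 0xfe26
+ 0x5b1f = 0x5946
+ 0xff08 = 0x584f
+ 0x2d1b = 0x856a
One's complement: ~0x856a
Checksum = 0x7a95


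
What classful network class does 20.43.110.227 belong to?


First octet: 20
Binary: 00010100
0xxxxxxx -> Class A (1-126)
Class A, default mask 255.0.0.0 (/8)


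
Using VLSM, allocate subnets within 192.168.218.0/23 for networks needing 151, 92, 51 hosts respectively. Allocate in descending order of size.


151 hosts -> /24 (254 usable): 192.168.218.0/24
92 hosts -> /25 (126 usable): 192.168.219.0/25
51 hosts -> /26 (62 usable): 192.168.219.128/26
Allocation: 192.168.218.0/24 (151 hosts, 254 usable); 192.168.219.0/25 (92 hosts, 126 usable); 192.168.219.128/26 (51 hosts, 62 usable)


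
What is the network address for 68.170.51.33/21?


IP:   01000100.10101010.00110011.00100001
Mask: 11111111.11111111.11111000.00000000
AND operation:
Net:  01000100.10101010.00110000.00000000
Network: 68.170.48.0/21


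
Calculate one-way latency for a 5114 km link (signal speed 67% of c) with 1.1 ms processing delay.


Speed = 0.67 * 3e5 km/s = 201000 km/s
Propagation delay = 5114 / 201000 = 0.0254 s = 25.4428 ms
Processing delay = 1.1 ms
Total one-way latency = 26.5428 ms


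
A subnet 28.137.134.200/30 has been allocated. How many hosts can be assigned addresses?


Host bits = 32 - 30 = 2
Total addresses = 2^2 = 4
Usable = total - 2 (network and broadcast)
Usable hosts: 2


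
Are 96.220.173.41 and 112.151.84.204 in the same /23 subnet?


Mask: 255.255.254.0
96.220.173.41 AND mask = 96.220.172.0
112.151.84.204 AND mask = 112.151.84.0
No, different subnets (96.220.172.0 vs 112.151.84.0)


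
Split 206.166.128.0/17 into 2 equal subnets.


New prefix = 17 + 1 = 18
Each subnet has 16384 addresses
  206.166.128.0/18
  206.166.192.0/18
Subnets: 206.166.128.0/18, 206.166.192.0/18


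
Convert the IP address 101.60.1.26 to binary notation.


101 = 01100101
60 = 00111100
1 = 00000001
26 = 00011010
Binary: 01100101.00111100.00000001.00011010


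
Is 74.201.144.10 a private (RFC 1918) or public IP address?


RFC 1918 private ranges:
  10.0.0.0/8 (10.0.0.0 - 10.255.255.255)
  172.16.0.0/12 (172.16.0.0 - 172.31.255.255)
  192.168.0.0/16 (192.168.0.0 - 192.168.255.255)
Public (not in any RFC 1918 range)


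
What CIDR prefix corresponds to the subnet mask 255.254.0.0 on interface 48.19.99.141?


Binary: 11111111.11111110.00000000.00000000
Count leading 1s
Prefix: /15


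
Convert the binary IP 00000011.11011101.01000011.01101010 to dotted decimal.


00000011 = 3
11011101 = 221
01000011 = 67
01101010 = 106
IP: 3.221.67.106


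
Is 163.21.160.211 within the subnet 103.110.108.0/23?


Subnet network: 103.110.108.0
Test IP AND mask: 163.21.160.0
No, 163.21.160.211 is not in 103.110.108.0/23


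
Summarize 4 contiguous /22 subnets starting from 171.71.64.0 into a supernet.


Original prefix: /22
Number of subnets: 4 = 2^2
New prefix = 22 - 2 = 20
Supernet: 171.71.64.0/20


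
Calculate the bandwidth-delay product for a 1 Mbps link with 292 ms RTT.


BDP = bandwidth * RTT
= 1 Mbps * 292 ms
= 1 * 1e6 * 292 / 1000 bits
= 292000 bits
= 36500 bytes
= 35.6445 KB
BDP = 292000 bits (36500 bytes)


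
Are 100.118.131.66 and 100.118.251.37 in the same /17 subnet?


Mask: 255.255.128.0
100.118.131.66 AND mask = 100.118.128.0
100.118.251.37 AND mask = 100.118.128.0
Yes, same subnet (100.118.128.0)


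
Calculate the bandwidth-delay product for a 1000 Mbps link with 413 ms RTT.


BDP = bandwidth * RTT
= 1000 Mbps * 413 ms
= 1000 * 1e6 * 413 / 1000 bits
= 413000000 bits
= 51625000 bytes
= 50415.0391 KB
BDP = 413000000 bits (51625000 bytes)


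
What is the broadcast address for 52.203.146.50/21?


Network: 52.203.144.0/21
Host bits = 11
Set all host bits to 1:
Broadcast: 52.203.151.255


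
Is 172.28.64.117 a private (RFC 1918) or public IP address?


RFC 1918 private ranges:
  10.0.0.0/8 (10.0.0.0 - 10.255.255.255)
  172.16.0.0/12 (172.16.0.0 - 172.31.255.255)
  192.168.0.0/16 (192.168.0.0 - 192.168.255.255)
Private (in 172.16.0.0/12)


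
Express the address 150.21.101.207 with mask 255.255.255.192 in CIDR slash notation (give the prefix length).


Binary: 11111111.11111111.11111111.11000000
Count leading 1s
Prefix: /26


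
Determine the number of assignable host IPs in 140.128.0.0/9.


Host bits = 32 - 9 = 23
Total addresses = 2^23 = 8388608
Usable = total - 2 (network and broadcast)
Usable hosts: 8388606


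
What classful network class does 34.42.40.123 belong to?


First octet: 34
Binary: 00100010
0xxxxxxx -> Class A (1-126)
Class A, default mask 255.0.0.0 (/8)


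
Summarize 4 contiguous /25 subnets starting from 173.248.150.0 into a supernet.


Original prefix: /25
Number of subnets: 4 = 2^2
New prefix = 25 - 2 = 23
Supernet: 173.248.150.0/23


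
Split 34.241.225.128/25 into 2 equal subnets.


New prefix = 25 + 1 = 26
Each subnet has 64 addresses
  34.241.225.128/26
  34.241.225.192/26
Subnets: 34.241.225.128/26, 34.241.225.192/26


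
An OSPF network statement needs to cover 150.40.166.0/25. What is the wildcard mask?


Subnet mask: 255.255.255.128
Wildcard = 255.255.255.255 - subnet mask
255 - 255 = 0
255 - 255 = 0
255 - 255 = 0
255 - 128 = 127
Wildcard: 0.0.0.127


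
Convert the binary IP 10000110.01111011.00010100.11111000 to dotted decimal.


10000110 = 134
01111011 = 123
00010100 = 20
11111000 = 248
IP: 134.123.20.248


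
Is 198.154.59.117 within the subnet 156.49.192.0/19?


Subnet network: 156.49.192.0
Test IP AND mask: 198.154.32.0
No, 198.154.59.117 is not in 156.49.192.0/19


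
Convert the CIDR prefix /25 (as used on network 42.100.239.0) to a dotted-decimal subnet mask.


/25 means 25 network bits, 7 host bits
Binary: 11111111111111111111111110000000
Mask: 255.255.255.128


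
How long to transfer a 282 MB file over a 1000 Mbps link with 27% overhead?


Effective throughput = 1000 * (1 - 27/100) = 730 Mbps
File size in Mb = 282 * 8 = 2256 Mb
Time = 2256 / 730
Time = 3.0904 seconds


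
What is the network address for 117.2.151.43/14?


IP:   01110101.00000010.10010111.00101011
Mask: 11111111.11111100.00000000.00000000
AND operation:
Net:  01110101.00000000.00000000.00000000
Network: 117.0.0.0/14


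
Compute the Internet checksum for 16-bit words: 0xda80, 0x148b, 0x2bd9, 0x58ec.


Sum all words (with carry folding):
+ 0xda80 = 0xda80
+ 0x148b = 0xef0b
+ 0x2bd9 = 0x1ae5
+ 0x58ec = 0x73d1
One's complement: ~0x73d1
Checksum = 0x8c2e


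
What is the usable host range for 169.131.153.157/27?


Network: 169.131.153.128
Broadcast: 169.131.153.159
First usable = network + 1
Last usable = broadcast - 1
Range: 169.131.153.129 to 169.131.153.158


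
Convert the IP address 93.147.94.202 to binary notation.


93 = 01011101
147 = 10010011
94 = 01011110
202 = 11001010
Binary: 01011101.10010011.01011110.11001010


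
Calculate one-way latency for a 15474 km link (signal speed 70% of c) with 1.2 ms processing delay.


Speed = 0.7 * 3e5 km/s = 210000 km/s
Propagation delay = 15474 / 210000 = 0.0737 s = 73.6857 ms
Processing delay = 1.2 ms
Total one-way latency = 74.8857 ms


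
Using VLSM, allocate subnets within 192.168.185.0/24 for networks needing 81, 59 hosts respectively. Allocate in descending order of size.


81 hosts -> /25 (126 usable): 192.168.185.0/25
59 hosts -> /26 (62 usable): 192.168.185.128/26
Allocation: 192.168.185.0/25 (81 hosts, 126 usable); 192.168.185.128/26 (59 hosts, 62 usable)


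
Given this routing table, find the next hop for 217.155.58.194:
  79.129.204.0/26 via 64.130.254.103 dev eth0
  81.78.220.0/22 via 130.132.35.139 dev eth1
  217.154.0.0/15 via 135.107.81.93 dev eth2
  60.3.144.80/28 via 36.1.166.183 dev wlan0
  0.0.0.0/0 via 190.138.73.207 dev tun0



Longest prefix match for 217.155.58.194:
  /26 79.129.204.0: no
  /22 81.78.220.0: no
  /15 217.154.0.0: MATCH
  /28 60.3.144.80: no
  /0 0.0.0.0: MATCH
Selected: next-hop 135.107.81.93 via eth2 (matched /15)


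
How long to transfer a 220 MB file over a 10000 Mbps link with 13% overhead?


Effective throughput = 10000 * (1 - 13/100) = 8700 Mbps
File size in Mb = 220 * 8 = 1760 Mb
Time = 1760 / 8700
Time = 0.2023 seconds


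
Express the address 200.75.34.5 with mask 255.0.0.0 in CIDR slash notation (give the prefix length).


Binary: 11111111.00000000.00000000.00000000
Count leading 1s
Prefix: /8


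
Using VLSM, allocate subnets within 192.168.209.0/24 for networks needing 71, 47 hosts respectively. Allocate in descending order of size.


71 hosts -> /25 (126 usable): 192.168.209.0/25
47 hosts -> /26 (62 usable): 192.168.209.128/26
Allocation: 192.168.209.0/25 (71 hosts, 126 usable); 192.168.209.128/26 (47 hosts, 62 usable)


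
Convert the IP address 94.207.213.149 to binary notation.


94 = 01011110
207 = 11001111
213 = 11010101
149 = 10010101
Binary: 01011110.11001111.11010101.10010101


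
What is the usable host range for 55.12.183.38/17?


Network: 55.12.128.0
Broadcast: 55.12.255.255
First usable = network + 1
Last usable = broadcast - 1
Range: 55.12.128.1 to 55.12.255.254


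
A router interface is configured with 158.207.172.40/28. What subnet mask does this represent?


/28 means 28 network bits, 4 host bits
Binary: 11111111111111111111111111110000
Mask: 255.255.255.240


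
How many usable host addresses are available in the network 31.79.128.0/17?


Host bits = 32 - 17 = 15
Total addresses = 2^15 = 32768
Usable = total - 2 (network and broadcast)
Usable hosts: 32766


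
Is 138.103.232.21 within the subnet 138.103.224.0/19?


Subnet network: 138.103.224.0
Test IP AND mask: 138.103.224.0
Yes, 138.103.232.21 is in 138.103.224.0/19


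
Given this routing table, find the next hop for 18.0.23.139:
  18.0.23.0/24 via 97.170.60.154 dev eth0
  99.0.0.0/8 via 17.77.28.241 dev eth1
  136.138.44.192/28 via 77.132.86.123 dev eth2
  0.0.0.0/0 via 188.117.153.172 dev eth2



Longest prefix match for 18.0.23.139:
  /24 18.0.23.0: MATCH
  /8 99.0.0.0: no
  /28 136.138.44.192: no
  /0 0.0.0.0: MATCH
Selected: next-hop 97.170.60.154 via eth0 (matched /24)


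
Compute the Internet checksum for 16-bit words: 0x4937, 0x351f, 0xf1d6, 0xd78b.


Sum all words (with carry folding):
+ 0x4937 = 0x4937
+ 0x351f = 0x7e56
+ 0xf1d6 = 0x702d
+ 0xd78b = 0x47b9
One's complement: ~0x47b9
Checksum = 0xb846


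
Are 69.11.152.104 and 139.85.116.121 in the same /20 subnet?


Mask: 255.255.240.0
69.11.152.104 AND mask = 69.11.144.0
139.85.116.121 AND mask = 139.85.112.0
No, different subnets (69.11.144.0 vs 139.85.112.0)


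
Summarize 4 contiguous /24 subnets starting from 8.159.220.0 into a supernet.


Original prefix: /24
Number of subnets: 4 = 2^2
New prefix = 24 - 2 = 22
Supernet: 8.159.220.0/22


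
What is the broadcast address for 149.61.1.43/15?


Network: 149.60.0.0/15
Host bits = 17
Set all host bits to 1:
Broadcast: 149.61.255.255


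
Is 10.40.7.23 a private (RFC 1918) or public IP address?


RFC 1918 private ranges:
  10.0.0.0/8 (10.0.0.0 - 10.255.255.255)
  172.16.0.0/12 (172.16.0.0 - 172.31.255.255)
  192.168.0.0/16 (192.168.0.0 - 192.168.255.255)
Private (in 10.0.0.0/8)


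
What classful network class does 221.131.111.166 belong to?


First octet: 221
Binary: 11011101
110xxxxx -> Class C (192-223)
Class C, default mask 255.255.255.0 (/24)


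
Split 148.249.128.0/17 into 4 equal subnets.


New prefix = 17 + 2 = 19
Each subnet has 8192 addresses
  148.249.128.0/19
  148.249.160.0/19
  148.249.192.0/19
  148.249.224.0/19
Subnets: 148.249.128.0/19, 148.249.160.0/19, 148.249.192.0/19, 148.249.224.0/19


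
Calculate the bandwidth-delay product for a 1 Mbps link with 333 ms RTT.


BDP = bandwidth * RTT
= 1 Mbps * 333 ms
= 1 * 1e6 * 333 / 1000 bits
= 333000 bits
= 41625 bytes
= 40.6494 KB
BDP = 333000 bits (41625 bytes)


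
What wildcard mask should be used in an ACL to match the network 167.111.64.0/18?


Subnet mask: 255.255.192.0
Wildcard = 255.255.255.255 - subnet mask
255 - 255 = 0
255 - 255 = 0
255 - 192 = 63
255 - 0 = 255
Wildcard: 0.0.63.255


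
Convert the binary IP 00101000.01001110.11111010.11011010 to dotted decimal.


00101000 = 40
01001110 = 78
11111010 = 250
11011010 = 218
IP: 40.78.250.218


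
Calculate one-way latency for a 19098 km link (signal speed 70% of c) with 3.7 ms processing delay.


Speed = 0.7 * 3e5 km/s = 210000 km/s
Propagation delay = 19098 / 210000 = 0.0909 s = 90.9429 ms
Processing delay = 3.7 ms
Total one-way latency = 94.6429 ms


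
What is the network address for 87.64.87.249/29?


IP:   01010111.01000000.01010111.11111001
Mask: 11111111.11111111.11111111.11111000
AND operation:
Net:  01010111.01000000.01010111.11111000
Network: 87.64.87.248/29


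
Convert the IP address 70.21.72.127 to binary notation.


70 = 01000110
21 = 00010101
72 = 01001000
127 = 01111111
Binary: 01000110.00010101.01001000.01111111


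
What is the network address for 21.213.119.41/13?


IP:   00010101.11010101.01110111.00101001
Mask: 11111111.11111000.00000000.00000000
AND operation:
Net:  00010101.11010000.00000000.00000000
Network: 21.208.0.0/13


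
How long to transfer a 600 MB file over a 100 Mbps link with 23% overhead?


Effective throughput = 100 * (1 - 23/100) = 77 Mbps
File size in Mb = 600 * 8 = 4800 Mb
Time = 4800 / 77
Time = 62.3377 seconds


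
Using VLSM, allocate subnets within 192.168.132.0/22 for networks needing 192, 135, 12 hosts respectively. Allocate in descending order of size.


192 hosts -> /24 (254 usable): 192.168.132.0/24
135 hosts -> /24 (254 usable): 192.168.133.0/24
12 hosts -> /28 (14 usable): 192.168.134.0/28
Allocation: 192.168.132.0/24 (192 hosts, 254 usable); 192.168.133.0/24 (135 hosts, 254 usable); 192.168.134.0/28 (12 hosts, 14 usable)


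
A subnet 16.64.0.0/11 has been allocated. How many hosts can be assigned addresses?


Host bits = 32 - 11 = 21
Total addresses = 2^21 = 2097152
Usable = total - 2 (network and broadcast)
Usable hosts: 2097150


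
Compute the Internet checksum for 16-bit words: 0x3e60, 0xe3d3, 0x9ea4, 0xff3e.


Sum all words (with carry folding):
+ 0x3e60 = 0x3e60
+ 0xe3d3 = 0x2234
+ 0x9ea4 = 0xc0d8
+ 0xff3e = 0xc017
One's complement: ~0xc017
Checksum = 0x3fe8


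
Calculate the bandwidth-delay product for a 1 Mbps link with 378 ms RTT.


BDP = bandwidth * RTT
= 1 Mbps * 378 ms
= 1 * 1e6 * 378 / 1000 bits
= 378000 bits
= 47250 bytes
= 46.1426 KB
BDP = 378000 bits (47250 bytes)


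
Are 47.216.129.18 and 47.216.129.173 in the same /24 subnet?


Mask: 255.255.255.0
47.216.129.18 AND mask = 47.216.129.0
47.216.129.173 AND mask = 47.216.129.0
Yes, same subnet (47.216.129.0)


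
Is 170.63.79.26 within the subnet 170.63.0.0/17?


Subnet network: 170.63.0.0
Test IP AND mask: 170.63.0.0
Yes, 170.63.79.26 is in 170.63.0.0/17


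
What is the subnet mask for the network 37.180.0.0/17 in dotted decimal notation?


/17 means 17 network bits, 15 host bits
Binary: 11111111111111111000000000000000
Mask: 255.255.128.0


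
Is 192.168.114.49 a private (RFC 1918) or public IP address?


RFC 1918 private ranges:
  10.0.0.0/8 (10.0.0.0 - 10.255.255.255)
  172.16.0.0/12 (172.16.0.0 - 172.31.255.255)
  192.168.0.0/16 (192.168.0.0 - 192.168.255.255)
Private (in 192.168.0.0/16)


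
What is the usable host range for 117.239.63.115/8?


Network: 117.0.0.0
Broadcast: 117.255.255.255
First usable = network + 1
Last usable = broadcast - 1
Range: 117.0.0.1 to 117.255.255.254


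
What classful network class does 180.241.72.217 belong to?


First octet: 180
Binary: 10110100
10xxxxxx -> Class B (128-191)
Class B, default mask 255.255.0.0 (/16)


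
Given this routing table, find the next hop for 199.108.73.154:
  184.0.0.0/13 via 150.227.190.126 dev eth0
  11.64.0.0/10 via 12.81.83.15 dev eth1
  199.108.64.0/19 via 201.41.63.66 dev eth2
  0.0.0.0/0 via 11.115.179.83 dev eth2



Longest prefix match for 199.108.73.154:
  /13 184.0.0.0: no
  /10 11.64.0.0: no
  /19 199.108.64.0: MATCH
  /0 0.0.0.0: MATCH
Selected: next-hop 201.41.63.66 via eth2 (matched /19)


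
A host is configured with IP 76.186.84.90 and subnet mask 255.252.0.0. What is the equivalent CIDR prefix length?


Binary: 11111111.11111100.00000000.00000000
Count leading 1s
Prefix: /14


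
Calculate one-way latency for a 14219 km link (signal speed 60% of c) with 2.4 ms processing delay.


Speed = 0.6 * 3e5 km/s = 180000 km/s
Propagation delay = 14219 / 180000 = 0.079 s = 78.9944 ms
Processing delay = 2.4 ms
Total one-way latency = 81.3944 ms


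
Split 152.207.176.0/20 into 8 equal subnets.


New prefix = 20 + 3 = 23
Each subnet has 512 addresses
  152.207.176.0/23
  152.207.178.0/23
  152.207.180.0/23
  152.207.182.0/23
  152.207.184.0/23
  152.207.186.0/23
  152.207.188.0/23
  152.207.190.0/23
Subnets: 152.207.176.0/23, 152.207.178.0/23, 152.207.180.0/23, 152.207.182.0/23, 152.207.184.0/23, 152.207.186.0/23, 152.207.188.0/23, 152.207.190.0/23


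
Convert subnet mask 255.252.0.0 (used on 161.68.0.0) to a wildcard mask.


Subnet mask: 255.252.0.0
Wildcard = 255.255.255.255 - subnet mask
255 - 255 = 0
255 - 252 = 3
255 - 0 = 255
255 - 0 = 255
Wildcard: 0.3.255.255


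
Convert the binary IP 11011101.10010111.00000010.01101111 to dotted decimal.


11011101 = 221
10010111 = 151
00000010 = 2
01101111 = 111
IP: 221.151.2.111


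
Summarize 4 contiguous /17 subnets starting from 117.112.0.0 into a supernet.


Original prefix: /17
Number of subnets: 4 = 2^2
New prefix = 17 - 2 = 15
Supernet: 117.112.0.0/15


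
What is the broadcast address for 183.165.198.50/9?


Network: 183.128.0.0/9
Host bits = 23
Set all host bits to 1:
Broadcast: 183.255.255.255


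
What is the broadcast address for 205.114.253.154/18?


Network: 205.114.192.0/18
Host bits = 14
Set all host bits to 1:
Broadcast: 205.114.255.255


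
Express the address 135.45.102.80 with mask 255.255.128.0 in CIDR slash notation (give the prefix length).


Binary: 11111111.11111111.10000000.00000000
Count leading 1s
Prefix: /17


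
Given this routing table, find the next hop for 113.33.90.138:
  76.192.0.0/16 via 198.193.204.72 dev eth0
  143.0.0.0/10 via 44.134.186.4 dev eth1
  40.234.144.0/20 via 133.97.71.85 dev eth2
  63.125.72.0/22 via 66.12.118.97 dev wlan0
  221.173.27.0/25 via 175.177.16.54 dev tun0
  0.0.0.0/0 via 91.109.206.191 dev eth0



Longest prefix match for 113.33.90.138:
  /16 76.192.0.0: no
  /10 143.0.0.0: no
  /20 40.234.144.0: no
  /22 63.125.72.0: no
  /25 221.173.27.0: no
  /0 0.0.0.0: MATCH
Selected: next-hop 91.109.206.191 via eth0 (matched /0)


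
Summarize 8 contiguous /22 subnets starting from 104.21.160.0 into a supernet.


Original prefix: /22
Number of subnets: 8 = 2^3
New prefix = 22 - 3 = 19
Supernet: 104.21.160.0/19


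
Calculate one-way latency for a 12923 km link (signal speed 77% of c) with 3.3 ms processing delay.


Speed = 0.77 * 3e5 km/s = 231000 km/s
Propagation delay = 12923 / 231000 = 0.0559 s = 55.9437 ms
Processing delay = 3.3 ms
Total one-way latency = 59.2437 ms


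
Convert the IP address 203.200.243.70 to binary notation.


203 = 11001011
200 = 11001000
243 = 11110011
70 = 01000110
Binary: 11001011.11001000.11110011.01000110


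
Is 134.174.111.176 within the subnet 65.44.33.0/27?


Subnet network: 65.44.33.0
Test IP AND mask: 134.174.111.160
No, 134.174.111.176 is not in 65.44.33.0/27


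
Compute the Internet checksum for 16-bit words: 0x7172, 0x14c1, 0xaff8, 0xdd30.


Sum all words (with carry folding):
+ 0x7172 = 0x7172
+ 0x14c1 = 0x8633
+ 0xaff8 = 0x362c
+ 0xdd30 = 0x135d
One's complement: ~0x135d
Checksum = 0xeca2


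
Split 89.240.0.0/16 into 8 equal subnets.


New prefix = 16 + 3 = 19
Each subnet has 8192 addresses
  89.240.0.0/19
  89.240.32.0/19
  89.240.64.0/19
  89.240.96.0/19
  89.240.128.0/19
  89.240.160.0/19
  89.240.192.0/19
  89.240.224.0/19
Subnets: 89.240.0.0/19, 89.240.32.0/19, 89.240.64.0/19, 89.240.96.0/19, 89.240.128.0/19, 89.240.160.0/19, 89.240.192.0/19, 89.240.224.0/19


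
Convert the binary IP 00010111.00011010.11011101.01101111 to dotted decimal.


00010111 = 23
00011010 = 26
11011101 = 221
01101111 = 111
IP: 23.26.221.111


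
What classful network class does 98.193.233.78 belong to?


First octet: 98
Binary: 01100010
0xxxxxxx -> Class A (1-126)
Class A, default mask 255.0.0.0 (/8)


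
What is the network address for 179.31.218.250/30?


IP:   10110011.00011111.11011010.11111010
Mask: 11111111.11111111.11111111.11111100
AND operation:
Net:  10110011.00011111.11011010.11111000
Network: 179.31.218.248/30


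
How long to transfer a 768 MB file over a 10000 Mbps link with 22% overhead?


Effective throughput = 10000 * (1 - 22/100) = 7800 Mbps
File size in Mb = 768 * 8 = 6144 Mb
Time = 6144 / 7800
Time = 0.7877 seconds


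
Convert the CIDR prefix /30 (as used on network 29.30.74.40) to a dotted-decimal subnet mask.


/30 means 30 network bits, 2 host bits
Binary: 11111111111111111111111111111100
Mask: 255.255.255.252


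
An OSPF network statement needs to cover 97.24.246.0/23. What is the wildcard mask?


Subnet mask: 255.255.254.0
Wildcard = 255.255.255.255 - subnet mask
255 - 255 = 0
255 - 255 = 0
255 - 254 = 1
255 - 0 = 255
Wildcard: 0.0.1.255


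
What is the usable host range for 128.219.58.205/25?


Network: 128.219.58.128
Broadcast: 128.219.58.255
First usable = network + 1
Last usable = broadcast - 1
Range: 128.219.58.129 to 128.219.58.254


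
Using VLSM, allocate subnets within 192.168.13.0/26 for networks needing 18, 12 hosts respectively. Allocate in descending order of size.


18 hosts -> /27 (30 usable): 192.168.13.0/27
12 hosts -> /28 (14 usable): 192.168.13.32/28
Allocation: 192.168.13.0/27 (18 hosts, 30 usable); 192.168.13.32/28 (12 hosts, 14 usable)


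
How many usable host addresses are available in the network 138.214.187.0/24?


Host bits = 32 - 24 = 8
Total addresses = 2^8 = 256
Usable = total - 2 (network and broadcast)
Usable hosts: 254


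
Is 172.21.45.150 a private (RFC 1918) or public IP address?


RFC 1918 private ranges:
  10.0.0.0/8 (10.0.0.0 - 10.255.255.255)
  172.16.0.0/12 (172.16.0.0 - 172.31.255.255)
  192.168.0.0/16 (192.168.0.0 - 192.168.255.255)
Private (in 172.16.0.0/12)


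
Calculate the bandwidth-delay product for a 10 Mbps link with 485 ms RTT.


BDP = bandwidth * RTT
= 10 Mbps * 485 ms
= 10 * 1e6 * 485 / 1000 bits
= 4850000 bits
= 606250 bytes
= 592.041 KB
BDP = 4850000 bits (606250 bytes)


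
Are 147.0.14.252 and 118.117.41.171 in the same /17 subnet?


Mask: 255.255.128.0
147.0.14.252 AND mask = 147.0.0.0
118.117.41.171 AND mask = 118.117.0.0
No, different subnets (147.0.0.0 vs 118.117.0.0)


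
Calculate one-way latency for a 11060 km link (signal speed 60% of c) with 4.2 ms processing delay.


Speed = 0.6 * 3e5 km/s = 180000 km/s
Propagation delay = 11060 / 180000 = 0.0614 s = 61.4444 ms
Processing delay = 4.2 ms
Total one-way latency = 65.6444 ms


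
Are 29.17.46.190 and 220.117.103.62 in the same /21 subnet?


Mask: 255.255.248.0
29.17.46.190 AND mask = 29.17.40.0
220.117.103.62 AND mask = 220.117.96.0
No, different subnets (29.17.40.0 vs 220.117.96.0)


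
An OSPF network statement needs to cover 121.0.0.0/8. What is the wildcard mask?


Subnet mask: 255.0.0.0
Wildcard = 255.255.255.255 - subnet mask
255 - 255 = 0
255 - 0 = 255
255 - 0 = 255
255 - 0 = 255
Wildcard: 0.255.255.255


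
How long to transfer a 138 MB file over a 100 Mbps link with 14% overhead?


Effective throughput = 100 * (1 - 14/100) = 86 Mbps
File size in Mb = 138 * 8 = 1104 Mb
Time = 1104 / 86
Time = 12.8372 seconds


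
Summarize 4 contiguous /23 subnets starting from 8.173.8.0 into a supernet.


Original prefix: /23
Number of subnets: 4 = 2^2
New prefix = 23 - 2 = 21
Supernet: 8.173.8.0/21


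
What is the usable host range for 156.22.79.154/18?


Network: 156.22.64.0
Broadcast: 156.22.127.255
First usable = network + 1
Last usable = broadcast - 1
Range: 156.22.64.1 to 156.22.127.254


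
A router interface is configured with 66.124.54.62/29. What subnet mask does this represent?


/29 means 29 network bits, 3 host bits
Binary: 11111111111111111111111111111000
Mask: 255.255.255.248


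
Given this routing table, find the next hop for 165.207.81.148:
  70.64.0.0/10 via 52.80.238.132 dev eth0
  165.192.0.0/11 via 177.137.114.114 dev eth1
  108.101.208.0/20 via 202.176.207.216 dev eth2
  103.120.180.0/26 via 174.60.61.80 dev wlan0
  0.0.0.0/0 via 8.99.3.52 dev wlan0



Longest prefix match for 165.207.81.148:
  /10 70.64.0.0: no
  /11 165.192.0.0: MATCH
  /20 108.101.208.0: no
  /26 103.120.180.0: no
  /0 0.0.0.0: MATCH
Selected: next-hop 177.137.114.114 via eth1 (matched /11)


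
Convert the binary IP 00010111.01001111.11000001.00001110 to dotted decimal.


00010111 = 23
01001111 = 79
11000001 = 193
00001110 = 14
IP: 23.79.193.14


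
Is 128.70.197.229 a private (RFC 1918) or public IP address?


RFC 1918 private ranges:
  10.0.0.0/8 (10.0.0.0 - 10.255.255.255)
  172.16.0.0/12 (172.16.0.0 - 172.31.255.255)
  192.168.0.0/16 (192.168.0.0 - 192.168.255.255)
Public (not in any RFC 1918 range)


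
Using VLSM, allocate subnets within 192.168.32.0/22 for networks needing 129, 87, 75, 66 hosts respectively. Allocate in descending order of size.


129 hosts -> /24 (254 usable): 192.168.32.0/24
87 hosts -> /25 (126 usable): 192.168.33.0/25
75 hosts -> /25 (126 usable): 192.168.33.128/25
66 hosts -> /25 (126 usable): 192.168.34.0/25
Allocation: 192.168.32.0/24 (129 hosts, 254 usable); 192.168.33.0/25 (87 hosts, 126 usable); 192.168.33.128/25 (75 hosts, 126 usable); 192.168.34.0/25 (66 hosts, 126 usable)


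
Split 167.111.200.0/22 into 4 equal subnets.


New prefix = 22 + 2 = 24
Each subnet has 256 addresses
  167.111.200.0/24
  167.111.201.0/24
  167.111.202.0/24
  167.111.203.0/24
Subnets: 167.111.200.0/24, 167.111.201.0/24, 167.111.202.0/24, 167.111.203.0/24


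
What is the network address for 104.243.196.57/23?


IP:   01101000.11110011.11000100.00111001
Mask: 11111111.11111111.11111110.00000000
AND operation:
Net:  01101000.11110011.11000100.00000000
Network: 104.243.196.0/23


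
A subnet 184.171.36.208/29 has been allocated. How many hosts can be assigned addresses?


Host bits = 32 - 29 = 3
Total addresses = 2^3 = 8
Usable = total - 2 (network and broadcast)
Usable hosts: 6


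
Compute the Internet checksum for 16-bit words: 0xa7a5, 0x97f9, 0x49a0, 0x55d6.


Sum all words (with carry folding):
+ 0xa7a5 = 0xa7a5
+ 0x97f9 = 0x3f9f
+ 0x49a0 = 0x893f
+ 0x55d6 = 0xdf15
One's complement: ~0xdf15
Checksum = 0x20ea


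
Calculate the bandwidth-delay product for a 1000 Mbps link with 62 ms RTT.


BDP = bandwidth * RTT
= 1000 Mbps * 62 ms
= 1000 * 1e6 * 62 / 1000 bits
= 62000000 bits
= 7750000 bytes
= 7568.3594 KB
BDP = 62000000 bits (7750000 bytes)


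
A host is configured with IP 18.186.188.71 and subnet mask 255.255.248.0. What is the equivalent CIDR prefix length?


Binary: 11111111.11111111.11111000.00000000
Count leading 1s
Prefix: /21


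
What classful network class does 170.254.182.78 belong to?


First octet: 170
Binary: 10101010
10xxxxxx -> Class B (128-191)
Class B, default mask 255.255.0.0 (/16)


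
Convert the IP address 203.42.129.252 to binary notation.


203 = 11001011
42 = 00101010
129 = 10000001
252 = 11111100
Binary: 11001011.00101010.10000001.11111100


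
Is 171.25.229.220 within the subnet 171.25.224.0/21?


Subnet network: 171.25.224.0
Test IP AND mask: 171.25.224.0
Yes, 171.25.229.220 is in 171.25.224.0/21


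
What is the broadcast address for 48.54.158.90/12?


Network: 48.48.0.0/12
Host bits = 20
Set all host bits to 1:
Broadcast: 48.63.255.255


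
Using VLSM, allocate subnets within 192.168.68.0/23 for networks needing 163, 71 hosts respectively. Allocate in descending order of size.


163 hosts -> /24 (254 usable): 192.168.68.0/24
71 hosts -> /25 (126 usable): 192.168.69.0/25
Allocation: 192.168.68.0/24 (163 hosts, 254 usable); 192.168.69.0/25 (71 hosts, 126 usable)


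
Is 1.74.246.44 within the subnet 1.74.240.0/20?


Subnet network: 1.74.240.0
Test IP AND mask: 1.74.240.0
Yes, 1.74.246.44 is in 1.74.240.0/20


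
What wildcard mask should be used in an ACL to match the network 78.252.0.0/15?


Subnet mask: 255.254.0.0
Wildcard = 255.255.255.255 - subnet mask
255 - 255 = 0
255 - 254 = 1
255 - 0 = 255
255 - 0 = 255
Wildcard: 0.1.255.255


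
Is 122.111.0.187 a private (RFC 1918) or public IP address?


RFC 1918 private ranges:
  10.0.0.0/8 (10.0.0.0 - 10.255.255.255)
  172.16.0.0/12 (172.16.0.0 - 172.31.255.255)
  192.168.0.0/16 (192.168.0.0 - 192.168.255.255)
Public (not in any RFC 1918 range)


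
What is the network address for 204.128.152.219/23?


IP:   11001100.10000000.10011000.11011011
Mask: 11111111.11111111.11111110.00000000
AND operation:
Net:  11001100.10000000.10011000.00000000
Network: 204.128.152.0/23


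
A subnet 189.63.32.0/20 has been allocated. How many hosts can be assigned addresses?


Host bits = 32 - 20 = 12
Total addresses = 2^12 = 4096
Usable = total - 2 (network and broadcast)
Usable hosts: 4094


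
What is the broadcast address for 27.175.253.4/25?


Network: 27.175.253.0/25
Host bits = 7
Set all host bits to 1:
Broadcast: 27.175.253.127


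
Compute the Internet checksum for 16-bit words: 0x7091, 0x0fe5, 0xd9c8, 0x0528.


Sum all words (with carry folding):
+ 0x7091 = 0x7091
+ 0x0fe5 = 0x8076
+ 0xd9c8 = 0x5a3f
+ 0x0528 = 0x5f67
One's complement: ~0x5f67
Checksum = 0xa098


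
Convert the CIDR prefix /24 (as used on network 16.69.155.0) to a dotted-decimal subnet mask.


/24 means 24 network bits, 8 host bits
Binary: 11111111111111111111111100000000
Mask: 255.255.255.0


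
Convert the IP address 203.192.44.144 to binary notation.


203 = 11001011
192 = 11000000
44 = 00101100
144 = 10010000
Binary: 11001011.11000000.00101100.10010000


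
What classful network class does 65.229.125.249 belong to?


First octet: 65
Binary: 01000001
0xxxxxxx -> Class A (1-126)
Class A, default mask 255.0.0.0 (/8)


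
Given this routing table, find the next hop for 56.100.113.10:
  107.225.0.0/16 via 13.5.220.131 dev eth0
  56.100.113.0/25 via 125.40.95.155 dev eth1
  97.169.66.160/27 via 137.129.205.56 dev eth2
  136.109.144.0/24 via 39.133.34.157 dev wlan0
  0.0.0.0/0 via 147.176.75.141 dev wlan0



Longest prefix match for 56.100.113.10:
  /16 107.225.0.0: no
  /25 56.100.113.0: MATCH
  /27 97.169.66.160: no
  /24 136.109.144.0: no
  /0 0.0.0.0: MATCH
Selected: next-hop 125.40.95.155 via eth1 (matched /25)


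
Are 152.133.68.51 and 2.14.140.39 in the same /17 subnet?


Mask: 255.255.128.0
152.133.68.51 AND mask = 152.133.0.0
2.14.140.39 AND mask = 2.14.128.0
No, different subnets (152.133.0.0 vs 2.14.128.0)


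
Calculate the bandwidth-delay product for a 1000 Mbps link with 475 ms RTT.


BDP = bandwidth * RTT
= 1000 Mbps * 475 ms
= 1000 * 1e6 * 475 / 1000 bits
= 475000000 bits
= 59375000 bytes
= 57983.3984 KB
BDP = 475000000 bits (59375000 bytes)


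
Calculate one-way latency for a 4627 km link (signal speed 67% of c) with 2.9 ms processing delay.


Speed = 0.67 * 3e5 km/s = 201000 km/s
Propagation delay = 4627 / 201000 = 0.023 s = 23.0199 ms
Processing delay = 2.9 ms
Total one-way latency = 25.9199 ms


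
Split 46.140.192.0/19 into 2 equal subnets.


New prefix = 19 + 1 = 20
Each subnet has 4096 addresses
  46.140.192.0/20
  46.140.208.0/20
Subnets: 46.140.192.0/20, 46.140.208.0/20


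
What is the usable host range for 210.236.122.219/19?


Network: 210.236.96.0
Broadcast: 210.236.127.255
First usable = network + 1
Last usable = broadcast - 1
Range: 210.236.96.1 to 210.236.127.254


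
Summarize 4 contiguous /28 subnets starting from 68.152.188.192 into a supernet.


Original prefix: /28
Number of subnets: 4 = 2^2
New prefix = 28 - 2 = 26
Supernet: 68.152.188.192/26


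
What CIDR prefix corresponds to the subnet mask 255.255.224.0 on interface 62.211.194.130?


Binary: 11111111.11111111.11100000.00000000
Count leading 1s
Prefix: /19


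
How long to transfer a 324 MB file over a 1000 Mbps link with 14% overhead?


Effective throughput = 1000 * (1 - 14/100) = 860 Mbps
File size in Mb = 324 * 8 = 2592 Mb
Time = 2592 / 860
Time = 3.014 seconds


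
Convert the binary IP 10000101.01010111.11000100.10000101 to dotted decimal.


10000101 = 133
01010111 = 87
11000100 = 196
10000101 = 133
IP: 133.87.196.133


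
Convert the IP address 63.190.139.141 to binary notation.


63 = 00111111
190 = 10111110
139 = 10001011
141 = 10001101
Binary: 00111111.10111110.10001011.10001101


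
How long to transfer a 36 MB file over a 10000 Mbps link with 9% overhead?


Effective throughput = 10000 * (1 - 9/100) = 9100 Mbps
File size in Mb = 36 * 8 = 288 Mb
Time = 288 / 9100
Time = 0.0316 seconds


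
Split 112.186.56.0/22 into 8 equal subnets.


New prefix = 22 + 3 = 25
Each subnet has 128 addresses
  112.186.56.0/25
  112.186.56.128/25
  112.186.57.0/25
  112.186.57.128/25
  112.186.58.0/25
  112.186.58.128/25
  112.186.59.0/25
  112.186.59.128/25
Subnets: 112.186.56.0/25, 112.186.56.128/25, 112.186.57.0/25, 112.186.57.128/25, 112.186.58.0/25, 112.186.58.128/25, 112.186.59.0/25, 112.186.59.128/25


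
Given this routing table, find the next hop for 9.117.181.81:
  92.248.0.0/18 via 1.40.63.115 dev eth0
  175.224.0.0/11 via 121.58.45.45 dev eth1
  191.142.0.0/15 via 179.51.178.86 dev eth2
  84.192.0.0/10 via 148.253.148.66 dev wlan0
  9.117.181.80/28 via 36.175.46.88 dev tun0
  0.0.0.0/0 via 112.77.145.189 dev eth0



Longest prefix match for 9.117.181.81:
  /18 92.248.0.0: no
  /11 175.224.0.0: no
  /15 191.142.0.0: no
  /10 84.192.0.0: no
  /28 9.117.181.80: MATCH
  /0 0.0.0.0: MATCH
Selected: next-hop 36.175.46.88 via tun0 (matched /28)
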